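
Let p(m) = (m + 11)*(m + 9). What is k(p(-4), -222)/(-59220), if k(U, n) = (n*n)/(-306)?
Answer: 1369/503370 ≈ 0.0027197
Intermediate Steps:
p(m) = (9 + m)*(11 + m) (p(m) = (11 + m)*(9 + m) = (9 + m)*(11 + m))
k(U, n) = -n²/306 (k(U, n) = n²*(-1/306) = -n²/306)
k(p(-4), -222)/(-59220) = -1/306*(-222)²/(-59220) = -1/306*49284*(-1/59220) = -2738/17*(-1/59220) = 1369/503370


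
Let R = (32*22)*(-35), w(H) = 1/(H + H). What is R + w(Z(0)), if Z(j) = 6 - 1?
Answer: -246399/10 ≈ -24640.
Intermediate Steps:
Z(j) = 5
w(H) = 1/(2*H)
R = -24640 (R = 704*(-35) = -24640)
R + w(Z(0)) = -24640 + (½)/5 = -24640 + (½)*(⅕) = -24640 + ⅒ = -246399/10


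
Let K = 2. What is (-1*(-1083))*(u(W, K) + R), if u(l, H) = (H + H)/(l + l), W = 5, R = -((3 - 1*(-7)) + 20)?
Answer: -160284/5 ≈ -32057.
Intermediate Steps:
R = -30 (R = -((3 + 7) + 20) = -(10 + 20) = -1*30 = -30)
u(l, H) = H/l (u(l, H) = (2*H)/((2*l)) = (2*H)*(1/(2*l)) = H/l)
(-1*(-1083))*(u(W, K) + R) = (-1*(-1083))*(2/5 - 30) = 1083*(2*(⅕) - 30) = 1083*(⅖ - 30) = 1083*(-148/5) = -160284/5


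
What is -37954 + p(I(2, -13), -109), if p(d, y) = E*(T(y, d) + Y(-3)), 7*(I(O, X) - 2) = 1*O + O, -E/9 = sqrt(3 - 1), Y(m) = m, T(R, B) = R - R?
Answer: -37954 + 27*sqrt(2) ≈ -37916.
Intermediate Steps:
T(R, B) = 0
E = -9*sqrt(2) (E = -9*sqrt(3 - 1) = -9*sqrt(2) ≈ -12.728)
I(O, X) = 2 + 2*O/7 (I(O, X) = 2 + (1*O + O)/7 = 2 + (O + O)/7 = 2 + (2*O)/7 = 2 + 2*O/7)
p(d, y) = 27*sqrt(2) (p(d, y) = (-9*sqrt(2))*(0 - 3) = -9*sqrt(2)*(-3) = 27*sqrt(2))
-37954 + p(I(2, -13), -109) = -37954 + 27*sqrt(2)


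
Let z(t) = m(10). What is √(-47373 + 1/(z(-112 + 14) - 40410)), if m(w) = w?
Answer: I*√193300789301/2020 ≈ 217.65*I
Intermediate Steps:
z(t) = 10
√(-47373 + 1/(z(-112 + 14) - 40410)) = √(-47373 + 1/(10 - 40410)) = √(-47373 + 1/(-40400)) = √(-47373 - 1/40400) = √(-1913869201/40400) = I*√193300789301/2020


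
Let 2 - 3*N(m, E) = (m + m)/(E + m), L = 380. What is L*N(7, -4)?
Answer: -3040/9 ≈ -337.78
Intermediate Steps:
N(m, E) = ⅔ - 2*m/(3*(E + m)) (N(m, E) = ⅔ - (m + m)/(3*(E + m)) = ⅔ - 2*m/(3*(E + m)))
L*N(7, -4) = 380*((⅔)*(-4)/(-4 + 7)) = 380*((⅔)*(-4)/3) = 380*((⅔)*(-4)*(⅓)) = 380*(-8/9) = -3040/9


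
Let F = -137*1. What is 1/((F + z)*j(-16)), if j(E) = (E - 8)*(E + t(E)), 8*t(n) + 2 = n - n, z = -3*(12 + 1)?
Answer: -1/68640 ≈ -1.4569e-5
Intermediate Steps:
F = -137
z = -39 (z = -3*13 = -39)
t(n) = -¼ (t(n) = -¼ + (n - n)/8 = -¼ + (⅛)*0 = -¼ + 0 = -¼)
j(E) = (-8 + E)*(-¼ + E) (j(E) = (E - 8)*(E - ¼) = (-8 + E)*(-¼ + E))
1/((F + z)*j(-16)) = 1/((-137 - 39)*(2 + (-16)² - 33/4*(-16))) = 1/((-176)*(2 + 256 + 132)) = -1/176/390 = -1/176*1/390 = -1/68640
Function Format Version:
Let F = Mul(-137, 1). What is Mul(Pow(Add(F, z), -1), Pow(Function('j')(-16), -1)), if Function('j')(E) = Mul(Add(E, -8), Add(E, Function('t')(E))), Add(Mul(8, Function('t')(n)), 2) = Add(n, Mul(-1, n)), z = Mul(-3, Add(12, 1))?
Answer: Rational(-1, 68640) ≈ -1.4569e-5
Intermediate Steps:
F = -137
z = -39 (z = Mul(-3, 13) = -39)
Function('t')(n) = Rational(-1, 4) (Function('t')(n) = Add(Rational(-1, 4), Mul(Rational(1, 8), Add(n, Mul(-1, n)))) = Add(Rational(-1, 4), Mul(Rational(1, 8), 0)) = Add(Rational(-1, 4), 0) = Rational(-1, 4))
Function('j')(E) = Mul(Add(-8, E), Add(Rational(-1, 4), E)) (Function('j')(E) = Mul(Add(E, -8), Add(E, Rational(-1, 4))) = Mul(Add(-8, E), Add(Rational(-1, 4), E)))
Mul(Pow(Add(F, z), -1), Pow(Function('j')(-16), -1)) = Mul(Pow(Add(-137, -39), -1), Pow(Add(2, Pow(-16, 2), Mul(Rational(-33, 4), -16)), -1)) = Mul(Pow(-176, -1), Pow(Add(2, 256, 132), -1)) = Mul(Rational(-1, 176), Pow(390, -1)) = Mul(Rational(-1, 176), Rational(1, 390)) = Rational(-1, 68640)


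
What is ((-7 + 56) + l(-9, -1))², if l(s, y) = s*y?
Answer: 3364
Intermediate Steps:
((-7 + 56) + l(-9, -1))² = ((-7 + 56) - 9*(-1))² = (49 + 9)² = 58² = 3364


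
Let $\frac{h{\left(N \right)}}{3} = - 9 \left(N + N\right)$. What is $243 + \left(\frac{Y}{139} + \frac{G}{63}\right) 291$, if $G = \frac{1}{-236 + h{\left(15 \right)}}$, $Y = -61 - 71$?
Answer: $- \frac{101825893}{3053274} \approx -33.35$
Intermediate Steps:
$h{\left(N \right)} = - 54 N$ ($h{\left(N \right)} = 3 \left(- 9 \left(N + N\right)\right) = 3 \left(- 9 \cdot 2 N\right) = 3 \left(- 18 N\right) = - 54 N$)
$Y = -132$
$G = - \frac{1}{1046}$ ($G = \frac{1}{-236 - 810} = \frac{1}{-1046} = - \frac{1}{1046} \approx -0.00095602$)
$243 + \left(\frac{Y}{139} + \frac{G}{63}\right) 291 = 243 + \left(- \frac{132}{139} - \frac{1}{1046 \cdot 63}\right) 291 = 243 + \left(\left(-132\right) \frac{1}{139} - \frac{1}{65898}\right) 291 = 243 + \left(- \frac{132}{139} - \frac{1}{65898}\right) 291 = 243 - \frac{843771475}{3053274} = - \frac{101825893}{3053274}$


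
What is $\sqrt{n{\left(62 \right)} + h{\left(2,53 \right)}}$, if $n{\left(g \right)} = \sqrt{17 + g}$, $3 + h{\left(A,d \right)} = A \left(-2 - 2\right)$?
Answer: $\sqrt{-11 + \sqrt{79}} \approx 1.4532 i$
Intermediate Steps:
$h{\left(A,d \right)} = -3 - 4 A$ ($h{\left(A,d \right)} = -3 + A \left(-2 - 2\right) = -3 + A \left(-4\right) = -3 - 4 A$)
$\sqrt{n{\left(62 \right)} + h{\left(2,53 \right)}} = \sqrt{\sqrt{17 + 62} - 11} = \sqrt{\sqrt{79} - 11} = \sqrt{-11 + \sqrt{79}}$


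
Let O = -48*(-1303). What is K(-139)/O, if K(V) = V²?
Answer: 19321/62544 ≈ 0.30892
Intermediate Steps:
O = 62544
K(-139)/O = (-139)²/62544 = 19321*(1/62544) = 19321/62544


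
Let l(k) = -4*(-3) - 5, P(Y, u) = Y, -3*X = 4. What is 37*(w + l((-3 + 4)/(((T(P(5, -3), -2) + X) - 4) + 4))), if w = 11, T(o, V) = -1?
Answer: 666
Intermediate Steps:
X = -4/3 (X = -1/3*4 = -4/3 ≈ -1.3333)
l(k) = 7 (l(k) = 12 - 5 = 7)
37*(w + l((-3 + 4)/(((T(P(5, -3), -2) + X) - 4) + 4))) = 37*(11 + 7) = 37*18 = 666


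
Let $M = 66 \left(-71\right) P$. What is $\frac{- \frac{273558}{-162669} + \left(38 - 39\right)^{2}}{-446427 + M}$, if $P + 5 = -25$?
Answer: $- \frac{145409}{16583941881} \approx -8.7681 \cdot 10^{-6}$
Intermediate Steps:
$P = -30$ ($P = -5 - 25 = -30$)
$M = 140580$ ($M = 66 \left(-71\right) \left(-30\right) = \left(-4686\right) \left(-30\right) = 140580$)
$\frac{- \frac{273558}{-162669} + \left(38 - 39\right)^{2}}{-446427 + M} = \frac{- \frac{273558}{-162669} + \left(38 - 39\right)^{2}}{-446427 + 140580} = \frac{\left(-273558\right) \left(- \frac{1}{162669}\right) + \left(-1\right)^{2}}{-305847} = \left(\frac{91186}{54223} + 1\right) \left(- \frac{1}{305847}\right) = \frac{145409}{54223} \left(- \frac{1}{305847}\right) = - \frac{145409}{16583941881}$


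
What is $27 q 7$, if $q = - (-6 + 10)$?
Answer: $-756$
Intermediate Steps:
$q = -4$ ($q = \left(-1\right) 4 = -4$)
$27 q 7 = 27 \left(-4\right) 7 = \left(-108\right) 7 = -756$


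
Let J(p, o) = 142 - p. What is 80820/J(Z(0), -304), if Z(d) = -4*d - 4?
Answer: 40410/73 ≈ 553.56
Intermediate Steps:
Z(d) = -4 - 4*d
80820/J(Z(0), -304) = 80820/(142 - (-4 - 4*0)) = 80820/(142 - (-4 + 0)) = 80820/(142 - 1*(-4)) = 80820/(142 + 4) = 80820/146 = 80820*(1/146) = 40410/73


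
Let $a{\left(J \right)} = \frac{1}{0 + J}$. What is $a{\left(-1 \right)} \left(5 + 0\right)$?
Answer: $-5$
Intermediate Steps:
$a{\left(J \right)} = \frac{1}{J}$
$a{\left(-1 \right)} \left(5 + 0\right) = \frac{5 + 0}{-1} = \left(-1\right) 5 = -5$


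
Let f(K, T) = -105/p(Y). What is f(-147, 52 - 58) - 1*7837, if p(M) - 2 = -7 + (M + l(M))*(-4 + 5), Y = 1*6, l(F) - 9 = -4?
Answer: -15709/2 ≈ -7854.5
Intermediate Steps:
l(F) = 5 (l(F) = 9 - 4 = 5)
Y = 6
p(M) = M (p(M) = 2 + (-7 + (M + 5)*(-4 + 5)) = 2 + (-7 + (5 + M)*1) = 2 + (-7 + (5 + M)) = 2 + (-2 + M) = M)
f(K, T) = -35/2 (f(K, T) = -105/6 = -105*⅙ = -35/2)
f(-147, 52 - 58) - 1*7837 = -35/2 - 1*7837 = -35/2 - 7837 = -15709/2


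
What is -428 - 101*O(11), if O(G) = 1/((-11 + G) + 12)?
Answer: -5237/12 ≈ -436.42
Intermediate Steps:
O(G) = 1/(1 + G)
-428 - 101*O(11) = -428 - 101/(1 + 11) = -428 - 101/12 = -5237/12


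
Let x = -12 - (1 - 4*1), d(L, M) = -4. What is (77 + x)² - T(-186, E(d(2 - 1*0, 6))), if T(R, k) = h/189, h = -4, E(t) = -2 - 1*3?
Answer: 873940/189 ≈ 4624.0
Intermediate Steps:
E(t) = -5 (E(t) = -2 - 3 = -5)
T(R, k) = -4/189
x = -9 (x = -12 - (1 - 4) = -12 - 1*(-3) = -12 + 3 = -9)
(77 + x)² - T(-186, E(d(2 - 1*0, 6))) = (77 - 9)² - 1*(-4/189) = 68² + 4/189 = 4624 + 4/189 = 873940/189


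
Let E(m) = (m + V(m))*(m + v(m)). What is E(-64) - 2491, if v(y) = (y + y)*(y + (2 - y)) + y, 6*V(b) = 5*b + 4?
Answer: 42309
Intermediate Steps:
V(b) = ⅔ + 5*b/6 (V(b) = (5*b + 4)/6 = (4 + 5*b)/6 = ⅔ + 5*b/6)
v(y) = 5*y (v(y) = (2*y)*2 + y = 4*y + y = 5*y)
E(m) = 6*m*(⅔ + 11*m/6) (E(m) = (m + (⅔ + 5*m/6))*(m + 5*m) = (⅔ + 11*m/6)*(6*m) = 6*m*(⅔ + 11*m/6))
E(-64) - 2491 = -64*(4 + 11*(-64)) - 2491 = -64*(4 - 704) - 2491 = -64*(-700) - 2491 = 44800 - 2491 = 42309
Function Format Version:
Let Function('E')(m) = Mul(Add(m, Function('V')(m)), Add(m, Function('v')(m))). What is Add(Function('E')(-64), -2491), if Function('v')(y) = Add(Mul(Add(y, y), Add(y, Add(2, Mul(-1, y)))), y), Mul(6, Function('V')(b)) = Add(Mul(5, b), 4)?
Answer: 42309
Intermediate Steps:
Function('V')(b) = Add(Rational(2, 3), Mul(Rational(5, 6), b)) (Function('V')(b) = Mul(Rational(1, 6), Add(Mul(5, b), 4)) = Mul(Rational(1, 6), Add(4, Mul(5, b))) = Add(Rational(2, 3), Mul(Rational(5, 6), b)))
Function('v')(y) = Mul(5, y) (Function('v')(y) = Add(Mul(Mul(2, y), 2), y) = Add(Mul(4, y), y) = Mul(5, y))
Function('E')(m) = Mul(6, m, Add(Rational(2, 3), Mul(Rational(11, 6), m))) (Function('E')(m) = Mul(Add(m, Add(Rational(2, 3), Mul(Rational(5, 6), m))), Add(m, Mul(5, m))) = Mul(Add(Rational(2, 3), Mul(Rational(11, 6), m)), Mul(6, m)) = Mul(6, m, Add(Rational(2, 3), Mul(Rational(11, 6), m))))
Add(Function('E')(-64), -2491) = Add(Mul(-64, Add(4, Mul(11, -64))), -2491) = Add(Mul(-64, Add(4, -704)), -2491) = Add(Mul(-64, -700), -2491) = Add(44800, -2491) = 42309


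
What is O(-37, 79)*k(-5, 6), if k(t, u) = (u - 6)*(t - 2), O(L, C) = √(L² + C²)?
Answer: 0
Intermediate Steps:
O(L, C) = √(C² + L²)
k(t, u) = (-6 + u)*(-2 + t)
O(-37, 79)*k(-5, 6) = √(79² + (-37)²)*(12 - 6*(-5) - 2*6 - 5*6) = √(6241 + 1369)*(12 + 30 - 12 - 30) = √7610*0 = 0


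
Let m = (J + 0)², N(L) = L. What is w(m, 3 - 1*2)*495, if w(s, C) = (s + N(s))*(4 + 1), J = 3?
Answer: 44550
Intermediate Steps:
m = 9 (m = (3 + 0)² = 3² = 9)
w(s, C) = 10*s (w(s, C) = (s + s)*(4 + 1) = (2*s)*5 = 10*s)
w(m, 3 - 1*2)*495 = (10*9)*495 = 90*495 = 44550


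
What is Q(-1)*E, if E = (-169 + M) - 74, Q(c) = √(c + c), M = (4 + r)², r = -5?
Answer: -242*I*√2 ≈ -342.24*I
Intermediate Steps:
M = 1 (M = (4 - 5)² = (-1)² = 1)
Q(c) = √2*√c (Q(c) = √(2*c) = √2*√c)
E = -242 (E = (-169 + 1) - 74 = -168 - 74 = -242)
Q(-1)*E = (√2*√(-1))*(-242) = (√2*I)*(-242) = (I*√2)*(-242) = -242*I*√2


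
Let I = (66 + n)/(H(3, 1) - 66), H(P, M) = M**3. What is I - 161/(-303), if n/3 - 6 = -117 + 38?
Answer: 56824/19695 ≈ 2.8852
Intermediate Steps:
n = -219 (n = 18 + 3*(-117 + 38) = 18 + 3*(-79) = 18 - 237 = -219)
I = 153/65 (I = (66 - 219)/(1**3 - 66) = -153/(1 - 66) = -153/(-65) = -153*(-1/65) = 153/65 ≈ 2.3538)
I - 161/(-303) = 153/65 - 161/(-303) = 153/65 - 161*(-1)/303 = 153/65 - 1*(-161/303) = 153/65 + 161/303 = 56824/19695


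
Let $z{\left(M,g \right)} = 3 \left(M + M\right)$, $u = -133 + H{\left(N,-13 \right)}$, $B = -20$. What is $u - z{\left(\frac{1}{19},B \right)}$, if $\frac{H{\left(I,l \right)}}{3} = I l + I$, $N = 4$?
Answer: $- \frac{5269}{19} \approx -277.32$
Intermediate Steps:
$H{\left(I,l \right)} = 3 I + 3 I l$ ($H{\left(I,l \right)} = 3 \left(I l + I\right) = 3 \left(I + I l\right) = 3 I + 3 I l$)
$u = -277$ ($u = -133 + 3 \cdot 4 \left(1 - 13\right) = -133 + 3 \cdot 4 \left(-12\right) = -133 - 144 = -277$)
$z{\left(M,g \right)} = 6 M$ ($z{\left(M,g \right)} = 3 \cdot 2 M = 6 M$)
$u - z{\left(\frac{1}{19},B \right)} = -277 - \frac{6}{19} = - \frac{5269}{19}$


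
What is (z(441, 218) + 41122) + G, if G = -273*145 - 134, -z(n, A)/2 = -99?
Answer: 1601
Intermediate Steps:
z(n, A) = 198 (z(n, A) = -2*(-99) = 198)
G = -39719 (G = -39585 - 134 = -39719)
(z(441, 218) + 41122) + G = (198 + 41122) - 39719 = 41320 - 39719 = 1601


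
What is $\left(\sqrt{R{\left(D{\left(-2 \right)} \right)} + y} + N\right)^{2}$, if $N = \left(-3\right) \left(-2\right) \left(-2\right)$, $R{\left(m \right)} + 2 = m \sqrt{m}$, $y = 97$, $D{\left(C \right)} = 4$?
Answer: $\left(12 - \sqrt{103}\right)^{2} \approx 3.4266$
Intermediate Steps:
$R{\left(m \right)} = -2 + m^{\frac{3}{2}}$ ($R{\left(m \right)} = -2 + m \sqrt{m} = -2 + m^{\frac{3}{2}}$)
$N = -12$ ($N = 6 \left(-2\right) = -12$)
$\left(\sqrt{R{\left(D{\left(-2 \right)} \right)} + y} + N\right)^{2} = \left(\sqrt{\left(-2 + 4^{\frac{3}{2}}\right) + 97} - 12\right)^{2} = \left(\sqrt{\left(-2 + 8\right) + 97} - 12\right)^{2} = \left(\sqrt{6 + 97} - 12\right)^{2} = \left(\sqrt{103} - 12\right)^{2} = \left(-12 + \sqrt{103}\right)^{2}$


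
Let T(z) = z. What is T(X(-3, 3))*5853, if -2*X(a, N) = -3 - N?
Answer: 17559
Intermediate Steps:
X(a, N) = 3/2 + N/2 (X(a, N) = -(-3 - N)/2 = 3/2 + N/2)
T(X(-3, 3))*5853 = (3/2 + (½)*3)*5853 = (3/2 + 3/2)*5853 = 3*5853 = 17559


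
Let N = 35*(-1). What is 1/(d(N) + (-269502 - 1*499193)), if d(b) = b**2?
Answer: -1/767470 ≈ -1.3030e-6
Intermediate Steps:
N = -35
1/(d(N) + (-269502 - 1*499193)) = 1/((-35)**2 + (-269502 - 1*499193)) = 1/(1225 + (-269502 - 499193)) = 1/(1225 - 768695) = 1/(-767470) = -1/767470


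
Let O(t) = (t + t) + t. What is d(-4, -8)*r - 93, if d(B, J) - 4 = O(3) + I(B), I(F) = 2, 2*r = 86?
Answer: 552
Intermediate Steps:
r = 43 (r = (½)*86 = 43)
O(t) = 3*t (O(t) = 2*t + t = 3*t)
d(B, J) = 15 (d(B, J) = 4 + (3*3 + 2) = 4 + (9 + 2) = 4 + 11 = 15)
d(-4, -8)*r - 93 = 15*43 - 93 = 645 - 93 = 552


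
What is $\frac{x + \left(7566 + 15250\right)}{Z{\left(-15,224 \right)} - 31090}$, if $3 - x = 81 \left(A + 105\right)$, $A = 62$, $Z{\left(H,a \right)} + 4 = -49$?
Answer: $- \frac{9292}{31143} \approx -0.29837$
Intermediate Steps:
$Z{\left(H,a \right)} = -53$ ($Z{\left(H,a \right)} = -4 - 49 = -53$)
$x = -13524$ ($x = 3 - 81 \left(62 + 105\right) = 3 - 81 \cdot 167 = 3 - 13527 = -13524$)
$\frac{x + \left(7566 + 15250\right)}{Z{\left(-15,224 \right)} - 31090} = \frac{-13524 + \left(7566 + 15250\right)}{-53 - 31090} = \frac{-13524 + 22816}{-31143} = 9292 \left(- \frac{1}{31143}\right) = - \frac{9292}{31143}$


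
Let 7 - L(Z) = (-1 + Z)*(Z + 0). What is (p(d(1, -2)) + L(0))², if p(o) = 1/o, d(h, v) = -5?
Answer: 1156/25 ≈ 46.240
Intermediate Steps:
L(Z) = 7 - Z*(-1 + Z) (L(Z) = 7 - (-1 + Z)*(Z + 0) = 7 - (-1 + Z)*Z = 7 - Z*(-1 + Z))
(p(d(1, -2)) + L(0))² = (1/(-5) + (7 + 0 - 1*0²))² = (-⅕ + (7 + 0 - 1*0))² = (-⅕ + (7 + 0 + 0))² = (-⅕ + 7)² = (34/5)² = 1156/25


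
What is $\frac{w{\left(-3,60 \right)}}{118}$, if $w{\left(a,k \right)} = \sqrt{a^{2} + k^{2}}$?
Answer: $\frac{3 \sqrt{401}}{118} \approx 0.50911$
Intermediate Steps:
$\frac{w{\left(-3,60 \right)}}{118} = \frac{\sqrt{\left(-3\right)^{2} + 60^{2}}}{118} = \sqrt{9 + 3600} \cdot \frac{1}{118} = \sqrt{3609} \cdot \frac{1}{118} = 3 \sqrt{401} \cdot \frac{1}{118} = \frac{3 \sqrt{401}}{118}$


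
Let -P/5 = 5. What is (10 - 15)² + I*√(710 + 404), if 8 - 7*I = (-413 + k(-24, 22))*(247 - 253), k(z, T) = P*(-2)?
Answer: 25 - 310*√1114 ≈ -10322.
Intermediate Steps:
P = -25 (P = -5*5 = -25)
k(z, T) = 50 (k(z, T) = -25*(-2) = 50)
I = -310 (I = 8/7 - (-413 + 50)*(247 - 253)/7 = 8/7 - (-363)*(-6)/7 = 8/7 - ⅐*2178 = 8/7 - 2178/7 = -310)
(10 - 15)² + I*√(710 + 404) = (10 - 15)² - 310*√(710 + 404) = (-5)² - 310*√1114 = 25 - 310*√1114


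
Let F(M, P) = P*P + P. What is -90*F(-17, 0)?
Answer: 0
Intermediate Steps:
F(M, P) = P + P² (F(M, P) = P² + P = P + P²)
-90*F(-17, 0) = -0*(1 + 0) = -0 = -90*0 = 0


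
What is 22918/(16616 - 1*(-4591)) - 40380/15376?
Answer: -125987873/81519708 ≈ -1.5455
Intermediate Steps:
22918/(16616 - 1*(-4591)) - 40380/15376 = 22918/(16616 + 4591) - 40380*1/15376 = 22918/21207 - 10095/3844 = -125987873/81519708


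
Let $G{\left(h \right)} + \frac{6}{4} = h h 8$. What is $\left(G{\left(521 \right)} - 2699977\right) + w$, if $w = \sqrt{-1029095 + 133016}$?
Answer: $- \frac{1056901}{2} + i \sqrt{896079} \approx -5.2845 \cdot 10^{5} + 946.61 i$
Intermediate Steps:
$w = i \sqrt{896079}$ ($w = \sqrt{-896079} = i \sqrt{896079} \approx 946.61 i$)
$G{\left(h \right)} = - \frac{3}{2} + 8 h^{2}$ ($G{\left(h \right)} = - \frac{3}{2} + h h 8 = - \frac{3}{2} + h^{2} \cdot 8 = - \frac{3}{2} + 8 h^{2}$)
$\left(G{\left(521 \right)} - 2699977\right) + w = \left(\left(- \frac{3}{2} + 8 \cdot 521^{2}\right) - 2699977\right) + i \sqrt{896079} = \left(\left(- \frac{3}{2} + 8 \cdot 271441\right) - 2699977\right) + i \sqrt{896079} = \left(\left(- \frac{3}{2} + 2171528\right) - 2699977\right) + i \sqrt{896079} = \left(\frac{4343053}{2} - 2699977\right) + i \sqrt{896079} = - \frac{1056901}{2} + i \sqrt{896079}$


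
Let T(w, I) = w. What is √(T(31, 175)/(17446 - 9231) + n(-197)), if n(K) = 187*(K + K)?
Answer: I*√5174037285/265 ≈ 271.44*I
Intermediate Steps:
n(K) = 374*K (n(K) = 187*(2*K) = 374*K)
√(T(31, 175)/(17446 - 9231) + n(-197)) = √(31/(17446 - 9231) + 374*(-197)) = √(31/8215 - 73678) = √(31*(1/8215) - 73678) = √(1/265 - 73678) = √(-19524669/265) = I*√5174037285/265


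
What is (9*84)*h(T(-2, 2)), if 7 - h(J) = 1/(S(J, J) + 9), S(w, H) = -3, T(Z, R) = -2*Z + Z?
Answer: 5166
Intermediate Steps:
T(Z, R) = -Z
h(J) = 41/6 (h(J) = 7 - 1/(-3 + 9) = 7 - 1/6 = 7 - 1*⅙ = 7 - ⅙ = 41/6)
(9*84)*h(T(-2, 2)) = (9*84)*(41/6) = 756*(41/6) = 5166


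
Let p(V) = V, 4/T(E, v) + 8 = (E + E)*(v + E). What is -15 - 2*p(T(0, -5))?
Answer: -14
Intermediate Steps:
T(E, v) = 4/(-8 + 2*E*(E + v)) (T(E, v) = 4/(-8 + (E + E)*(v + E)) = 4/(-8 + (2*E)*(E + v)) = 4/(-8 + 2*E*(E + v)))
-15 - 2*p(T(0, -5)) = -15 - 4/(-4 + 0**2 + 0*(-5)) = -15 - 4/(-4 + 0 + 0) = -15 - 4/(-4) = -15 - 4*(-1)/4 = -15 - 2*(-1/2) = -15 + 1 = -14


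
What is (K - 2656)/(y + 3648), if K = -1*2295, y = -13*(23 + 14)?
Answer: -4951/3167 ≈ -1.5633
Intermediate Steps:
y = -481 (y = -13*37 = -481)
K = -2295
(K - 2656)/(y + 3648) = (-2295 - 2656)/(-481 + 3648) = -4951/3167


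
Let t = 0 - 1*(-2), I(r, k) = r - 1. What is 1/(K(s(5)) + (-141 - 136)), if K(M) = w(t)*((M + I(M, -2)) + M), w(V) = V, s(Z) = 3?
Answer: -1/261 ≈ -0.0038314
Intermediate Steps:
I(r, k) = -1 + r
t = 2 (t = 0 + 2 = 2)
K(M) = -2 + 6*M (K(M) = 2*((M + (-1 + M)) + M) = 2*((-1 + 2*M) + M) = 2*(-1 + 3*M) = -2 + 6*M)
1/(K(s(5)) + (-141 - 136)) = 1/((-2 + 6*3) + (-141 - 136)) = 1/((-2 + 18) - 277) = 1/(16 - 277) = 1/(-261) = -1/261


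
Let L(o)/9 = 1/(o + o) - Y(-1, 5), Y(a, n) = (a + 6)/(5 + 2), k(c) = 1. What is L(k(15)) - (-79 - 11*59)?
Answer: 10165/14 ≈ 726.07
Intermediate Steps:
Y(a, n) = 6/7 + a/7 (Y(a, n) = (6 + a)/7 = (6 + a)*(⅐) = 6/7 + a/7)
L(o) = -45/7 + 9/(2*o) (L(o) = 9*(1/(o + o) - (6/7 + (⅐)*(-1))) = 9*(1/(2*o) - (6/7 - ⅐)) = 9*(1/(2*o) - 1*5/7) = 9*(1/(2*o) - 5/7) = 9*(-5/7 + 1/(2*o)) = -45/7 + 9/(2*o))
L(k(15)) - (-79 - 11*59) = (9/14)*(7 - 10*1)/1 - (-79 - 11*59) = (9/14)*1*(7 - 10) - (-79 - 649) = (9/14)*1*(-3) - 1*(-728) = -27/14 + 728 = 10165/14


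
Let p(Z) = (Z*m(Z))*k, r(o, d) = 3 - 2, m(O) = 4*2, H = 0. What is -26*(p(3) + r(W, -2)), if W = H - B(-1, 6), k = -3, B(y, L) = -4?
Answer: 1846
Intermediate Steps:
m(O) = 8
W = 4 (W = 0 - 1*(-4) = 0 + 4 = 4)
r(o, d) = 1
p(Z) = -24*Z (p(Z) = (Z*8)*(-3) = (8*Z)*(-3) = -24*Z)
-26*(p(3) + r(W, -2)) = -26*(-24*3 + 1) = -26*(-72 + 1) = -26*(-71) = 1846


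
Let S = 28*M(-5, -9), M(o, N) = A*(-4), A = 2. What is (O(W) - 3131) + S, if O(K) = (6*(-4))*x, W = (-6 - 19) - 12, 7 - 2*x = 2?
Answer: -3415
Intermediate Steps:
x = 5/2 (x = 7/2 - ½*2 = 7/2 - 1 = 5/2 ≈ 2.5000)
W = -37 (W = -25 - 12 = -37)
M(o, N) = -8 (M(o, N) = 2*(-4) = -8)
O(K) = -60 (O(K) = (6*(-4))*(5/2) = -24*5/2 = -60)
S = -224 (S = 28*(-8) = -224)
(O(W) - 3131) + S = (-60 - 3131) - 224 = -3191 - 224 = -3415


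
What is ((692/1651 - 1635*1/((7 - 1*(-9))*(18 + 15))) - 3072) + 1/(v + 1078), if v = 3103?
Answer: -3735419982399/1214898256 ≈ -3074.7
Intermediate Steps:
((692/1651 - 1635*1/((7 - 1*(-9))*(18 + 15))) - 3072) + 1/(v + 1078) = ((692/1651 - 1635*1/((7 - 1*(-9))*(18 + 15))) - 3072) + 1/(3103 + 1078) = ((692*(1/1651) - 1635*1/(33*(7 + 9))) - 3072) + 1/4181 = ((692/1651 - 1635/(16*33)) - 3072) + 1/4181 = ((692/1651 - 1635/528) - 3072) + 1/4181 = ((692/1651 - 1635*1/528) - 3072) + 1/4181 = ((692/1651 - 545/176) - 3072) + 1/4181 = (-778003/290576 - 3072) + 1/4181 = -893427475/290576 + 1/4181 = -3735419982399/1214898256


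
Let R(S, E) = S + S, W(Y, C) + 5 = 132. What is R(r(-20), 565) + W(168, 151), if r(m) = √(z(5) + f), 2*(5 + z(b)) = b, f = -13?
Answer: 127 + I*√62 ≈ 127.0 + 7.874*I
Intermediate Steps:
z(b) = -5 + b/2
r(m) = I*√62/2 (r(m) = √((-5 + (½)*5) - 13) = √((-5 + 5/2) - 13) = √(-5/2 - 13) = √(-31/2) = I*√62/2)
W(Y, C) = 127 (W(Y, C) = -5 + 132 = 127)
R(S, E) = 2*S
R(r(-20), 565) + W(168, 151) = 2*(I*√62/2) + 127 = I*√62 + 127 = 127 + I*√62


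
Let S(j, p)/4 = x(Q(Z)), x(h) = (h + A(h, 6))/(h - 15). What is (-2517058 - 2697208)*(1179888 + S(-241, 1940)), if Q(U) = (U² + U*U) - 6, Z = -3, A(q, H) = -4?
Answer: -18456582790112/3 ≈ -6.1522e+12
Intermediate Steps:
Q(U) = -6 + 2*U² (Q(U) = (U² + U²) - 6 = 2*U² - 6 = -6 + 2*U²)
x(h) = (-4 + h)/(-15 + h) (x(h) = (h - 4)/(h - 15) = (-4 + h)/(-15 + h))
S(j, p) = -32/3 (S(j, p) = 4*((-4 + (-6 + 2*(-3)²))/(-15 + (-6 + 2*(-3)²))) = 4*((-4 + (-6 + 2*9))/(-15 + (-6 + 2*9))) = 4*((-4 + (-6 + 18))/(-15 + (-6 + 18))) = 4*((-4 + 12)/(-15 + 12)) = 4*(8/(-3)) = 4*(-⅓*8) = 4*(-8/3) = -32/3)
(-2517058 - 2697208)*(1179888 + S(-241, 1940)) = (-2517058 - 2697208)*(1179888 - 32/3) = -5214266*3539632/3 = -18456582790112/3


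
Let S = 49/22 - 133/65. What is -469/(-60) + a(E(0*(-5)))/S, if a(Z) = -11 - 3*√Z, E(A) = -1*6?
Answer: -822329/15540 - 4290*I*√6/259 ≈ -52.917 - 40.573*I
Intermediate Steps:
E(A) = -6
S = 259/1430 (S = 49*(1/22) - 133*1/65 = 49/22 - 133/65 = 259/1430 ≈ 0.18112)
-469/(-60) + a(E(0*(-5)))/S = -469/(-60) + (-11 - 3*I*√6)/(259/1430) = -469*(-1/60) + (-11 - 3*I*√6)*(1430/259) = 469/60 + (-11 - 3*I*√6)*(1430/259) = 469/60 + (-15730/259 - 4290*I*√6/259) = -822329/15540 - 4290*I*√6/259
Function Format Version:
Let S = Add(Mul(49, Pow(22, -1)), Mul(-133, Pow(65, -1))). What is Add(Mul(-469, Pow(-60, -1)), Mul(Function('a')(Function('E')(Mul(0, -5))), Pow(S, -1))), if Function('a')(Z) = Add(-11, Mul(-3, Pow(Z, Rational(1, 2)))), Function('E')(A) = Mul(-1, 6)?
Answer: Add(Rational(-822329, 15540), Mul(Rational(-4290, 259), I, Pow(6, Rational(1, 2)))) ≈ Add(-52.917, Mul(-40.573, I))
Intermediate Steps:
Function('E')(A) = -6
S = Rational(259, 1430) (S = Add(Mul(49, Rational(1, 22)), Mul(-133, Rational(1, 65))) = Add(Rational(49, 22), Rational(-133, 65)) = Rational(259, 1430) ≈ 0.18112)
Add(Mul(-469, Pow(-60, -1)), Mul(Function('a')(Function('E')(Mul(0, -5))), Pow(S, -1))) = Add(Mul(-469, Pow(-60, -1)), Mul(Add(-11, Mul(-3, Pow(-6, Rational(1, 2)))), Pow(Rational(259, 1430), -1))) = Add(Mul(-469, Rational(-1, 60)), Mul(Add(-11, Mul(-3, Mul(I, Pow(6, Rational(1, 2))))), Rational(1430, 259))) = Add(Rational(469, 60), Mul(Add(-11, Mul(-3, I, Pow(6, Rational(1, 2)))), Rational(1430, 259))) = Add(Rational(469, 60), Add(Rational(-15730, 259), Mul(Rational(-4290, 259), I, Pow(6, Rational(1, 2))))) = Add(Rational(-822329, 15540), Mul(Rational(-4290, 259), I, Pow(6, Rational(1, 2))))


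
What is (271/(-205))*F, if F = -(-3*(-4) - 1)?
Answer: 2981/205 ≈ 14.541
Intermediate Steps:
F = -11 (F = -(12 - 1) = -1*11 = -11)
(271/(-205))*F = (271/(-205))*(-11) = (271*(-1/205))*(-11) = -271/205*(-11) = 2981/205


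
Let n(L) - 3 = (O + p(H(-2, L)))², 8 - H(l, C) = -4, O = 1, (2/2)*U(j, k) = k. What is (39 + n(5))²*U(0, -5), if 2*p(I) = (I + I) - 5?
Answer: -1854405/16 ≈ -1.1590e+5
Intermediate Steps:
U(j, k) = k
H(l, C) = 12 (H(l, C) = 8 - 1*(-4) = 8 + 4 = 12)
p(I) = -5/2 + I (p(I) = ((I + I) - 5)/2 = (2*I - 5)/2 = (-5 + 2*I)/2 = -5/2 + I)
n(L) = 453/4 (n(L) = 3 + (1 + (-5/2 + 12))² = 3 + (1 + 19/2)² = 3 + (21/2)² = 3 + 441/4 = 453/4)
(39 + n(5))²*U(0, -5) = (39 + 453/4)²*(-5) = (609/4)²*(-5) = (370881/16)*(-5) = -1854405/16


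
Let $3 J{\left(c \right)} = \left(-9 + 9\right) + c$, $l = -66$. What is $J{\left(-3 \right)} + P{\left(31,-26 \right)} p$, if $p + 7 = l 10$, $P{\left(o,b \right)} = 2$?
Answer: $-1335$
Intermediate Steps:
$J{\left(c \right)} = \frac{c}{3}$ ($J{\left(c \right)} = \frac{\left(-9 + 9\right) + c}{3} = \frac{0 + c}{3} = \frac{c}{3}$)
$p = -667$ ($p = -7 - 660 = -667$)
$J{\left(-3 \right)} + P{\left(31,-26 \right)} p = \frac{1}{3} \left(-3\right) + 2 \left(-667\right) = -1 - 1334 = -1335$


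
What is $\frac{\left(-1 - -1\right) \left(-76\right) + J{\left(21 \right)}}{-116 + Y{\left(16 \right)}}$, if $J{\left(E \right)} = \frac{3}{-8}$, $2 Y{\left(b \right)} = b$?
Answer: $\frac{1}{288} \approx 0.0034722$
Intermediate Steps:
$Y{\left(b \right)} = \frac{b}{2}$
$J{\left(E \right)} = - \frac{3}{8}$ ($J{\left(E \right)} = 3 \left(- \frac{1}{8}\right) = - \frac{3}{8}$)
$\frac{\left(-1 - -1\right) \left(-76\right) + J{\left(21 \right)}}{-116 + Y{\left(16 \right)}} = \frac{\left(-1 - -1\right) \left(-76\right) - \frac{3}{8}}{-116 + \frac{1}{2} \cdot 16} = \frac{\left(-1 + 1\right) \left(-76\right) - \frac{3}{8}}{-116 + 8} = \frac{0 \left(-76\right) - \frac{3}{8}}{-108} = \left(0 - \frac{3}{8}\right) \left(- \frac{1}{108}\right) = \left(- \frac{3}{8}\right) \left(- \frac{1}{108}\right) = \frac{1}{288}$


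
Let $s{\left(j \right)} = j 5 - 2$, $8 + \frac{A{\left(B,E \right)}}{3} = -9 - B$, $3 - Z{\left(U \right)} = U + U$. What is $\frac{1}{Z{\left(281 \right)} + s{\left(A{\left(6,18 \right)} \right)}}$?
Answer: $- \frac{1}{906} \approx -0.0011038$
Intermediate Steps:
$Z{\left(U \right)} = 3 - 2 U$ ($Z{\left(U \right)} = 3 - \left(U + U\right) = 3 - 2 U$)
$A{\left(B,E \right)} = -51 - 3 B$ ($A{\left(B,E \right)} = -24 + 3 \left(-9 - B\right) = -24 - \left(27 + 3 B\right) = -51 - 3 B$)
$s{\left(j \right)} = -2 + 5 j$ ($s{\left(j \right)} = 5 j - 2 = -2 + 5 j$)
$\frac{1}{Z{\left(281 \right)} + s{\left(A{\left(6,18 \right)} \right)}} = \frac{1}{\left(3 - 562\right) + \left(-2 + 5 \left(-51 - 18\right)\right)} = \frac{1}{-559 + \left(-2 + 5 \left(-69\right)\right)} = \frac{1}{-559 - 347} = \frac{1}{-906} = - \frac{1}{906}$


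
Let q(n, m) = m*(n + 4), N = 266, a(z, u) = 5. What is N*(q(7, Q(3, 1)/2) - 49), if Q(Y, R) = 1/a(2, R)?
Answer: -63707/5 ≈ -12741.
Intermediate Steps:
Q(Y, R) = 1/5
q(n, m) = m*(4 + n)
N*(q(7, Q(3, 1)/2) - 49) = 266*(((1/5)/2)*(4 + 7) - 49) = 266*(((1/5)*(1/2))*11 - 49) = 266*((1/10)*11 - 49) = 266*(11/10 - 49) = 266*(-479/10) = -63707/5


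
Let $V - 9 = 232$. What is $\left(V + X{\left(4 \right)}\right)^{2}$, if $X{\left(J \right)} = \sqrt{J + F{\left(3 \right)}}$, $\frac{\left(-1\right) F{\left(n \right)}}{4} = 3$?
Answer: $58073 + 964 i \sqrt{2} \approx 58073.0 + 1363.3 i$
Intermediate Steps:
$V = 241$ ($V = 9 + 232 = 241$)
$F{\left(n \right)} = -12$ ($F{\left(n \right)} = \left(-4\right) 3 = -12$)
$X{\left(J \right)} = \sqrt{-12 + J}$ ($X{\left(J \right)} = \sqrt{J - 12} = \sqrt{-12 + J}$)
$\left(V + X{\left(4 \right)}\right)^{2} = \left(241 + \sqrt{-12 + 4}\right)^{2} = \left(241 + \sqrt{-8}\right)^{2} = \left(241 + 2 i \sqrt{2}\right)^{2}$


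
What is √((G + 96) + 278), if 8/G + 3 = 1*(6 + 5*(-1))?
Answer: √370 ≈ 19.235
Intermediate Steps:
G = -4 (G = 8/(-3 + 1*(6 + 5*(-1))) = 8/(-3 + 1*(6 - 5)) = 8/(-3 + 1*1) = 8/(-3 + 1) = 8/(-2) = 8*(-½) = -4)
√((G + 96) + 278) = √((-4 + 96) + 278) = √(92 + 278) = √370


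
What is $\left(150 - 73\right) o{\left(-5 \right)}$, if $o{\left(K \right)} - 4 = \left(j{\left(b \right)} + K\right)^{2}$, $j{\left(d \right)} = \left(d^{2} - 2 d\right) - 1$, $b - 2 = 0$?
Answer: $3080$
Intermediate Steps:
$b = 2$ ($b = 2 + 0 = 2$)
$j{\left(d \right)} = -1 + d^{2} - 2 d$
$o{\left(K \right)} = 4 + \left(-1 + K\right)^{2}$ ($o{\left(K \right)} = 4 + \left(\left(-1 + 2^{2} - 4\right) + K\right)^{2} = 4 + \left(\left(-1 + 4 - 4\right) + K\right)^{2} = 4 + \left(-1 + K\right)^{2}$)
$\left(150 - 73\right) o{\left(-5 \right)} = \left(150 - 73\right) \left(4 + \left(-1 - 5\right)^{2}\right) = 77 \left(4 + \left(-6\right)^{2}\right) = 77 \left(4 + 36\right) = 77 \cdot 40 = 3080$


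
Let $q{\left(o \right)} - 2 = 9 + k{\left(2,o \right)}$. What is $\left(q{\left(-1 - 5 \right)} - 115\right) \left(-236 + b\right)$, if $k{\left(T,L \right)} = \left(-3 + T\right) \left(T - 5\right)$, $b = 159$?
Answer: $7777$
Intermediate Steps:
$k{\left(T,L \right)} = \left(-5 + T\right) \left(-3 + T\right)$ ($k{\left(T,L \right)} = \left(-3 + T\right) \left(-5 + T\right) = \left(-5 + T\right) \left(-3 + T\right)$)
$q{\left(o \right)} = 14$ ($q{\left(o \right)} = 2 + \left(9 + \left(15 + 2^{2} - 16\right)\right) = 2 + \left(9 + \left(15 + 4 - 16\right)\right) = 2 + \left(9 + 3\right) = 2 + 12 = 14$)
$\left(q{\left(-1 - 5 \right)} - 115\right) \left(-236 + b\right) = \left(14 - 115\right) \left(-236 + 159\right) = \left(14 + \left(-163 + 48\right)\right) \left(-77\right) = \left(14 - 115\right) \left(-77\right) = \left(-101\right) \left(-77\right) = 7777$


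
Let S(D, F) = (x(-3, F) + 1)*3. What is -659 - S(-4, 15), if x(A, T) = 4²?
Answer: -710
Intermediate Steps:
x(A, T) = 16
S(D, F) = 51 (S(D, F) = (16 + 1)*3 = 17*3 = 51)
-659 - S(-4, 15) = -659 - 1*51 = -659 - 51 = -710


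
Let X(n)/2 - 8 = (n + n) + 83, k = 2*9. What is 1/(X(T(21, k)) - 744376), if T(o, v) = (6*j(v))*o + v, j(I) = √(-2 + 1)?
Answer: -372061/276858902450 - 126*I/138429451225 ≈ -1.3439e-6 - 9.1021e-10*I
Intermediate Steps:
k = 18
j(I) = I (j(I) = √(-1) = I)
T(o, v) = v + 6*I*o (T(o, v) = (6*I)*o + v = 6*I*o + v = v + 6*I*o)
X(n) = 182 + 4*n (X(n) = 16 + 2*((n + n) + 83) = 16 + 2*(2*n + 83) = 16 + 2*(83 + 2*n) = 16 + (166 + 4*n) = 182 + 4*n)
1/(X(T(21, k)) - 744376) = 1/((182 + 4*(18 + 6*I*21)) - 744376) = 1/((182 + 4*(18 + 126*I)) - 744376) = 1/((182 + (72 + 504*I)) - 744376) = 1/((254 + 504*I) - 744376) = 1/(-744122 + 504*I) = (-744122 - 504*I)/553717804900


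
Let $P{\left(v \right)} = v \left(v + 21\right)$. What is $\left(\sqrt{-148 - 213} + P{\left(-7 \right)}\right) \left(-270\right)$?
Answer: $26460 - 5130 i \approx 26460.0 - 5130.0 i$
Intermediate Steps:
$P{\left(v \right)} = v \left(21 + v\right)$
$\left(\sqrt{-148 - 213} + P{\left(-7 \right)}\right) \left(-270\right) = \left(\sqrt{-148 - 213} - 7 \left(21 - 7\right)\right) \left(-270\right) = \left(\sqrt{-361} - 98\right) \left(-270\right) = \left(19 i - 98\right) \left(-270\right) = \left(-98 + 19 i\right) \left(-270\right) = 26460 - 5130 i$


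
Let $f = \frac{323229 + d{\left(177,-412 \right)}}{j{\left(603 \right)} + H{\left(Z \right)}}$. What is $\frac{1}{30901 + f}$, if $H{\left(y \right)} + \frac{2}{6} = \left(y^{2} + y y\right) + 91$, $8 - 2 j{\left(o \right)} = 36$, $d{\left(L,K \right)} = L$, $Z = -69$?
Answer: $\frac{14398}{445397707} \approx 3.2326 \cdot 10^{-5}$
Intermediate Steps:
$j{\left(o \right)} = -14$ ($j{\left(o \right)} = 4 - 18 = -14$)
$H{\left(y \right)} = \frac{272}{3} + 2 y^{2}$ ($H{\left(y \right)} = - \frac{1}{3} + \left(\left(y^{2} + y y\right) + 91\right) = - \frac{1}{3} + \left(\left(y^{2} + y^{2}\right) + 91\right) = - \frac{1}{3} + \left(2 y^{2} + 91\right) = - \frac{1}{3} + \left(91 + 2 y^{2}\right) = \frac{272}{3} + 2 y^{2}$)
$f = \frac{485109}{14398}$ ($f = \frac{323229 + 177}{-14 + \left(\frac{272}{3} + 2 \left(-69\right)^{2}\right)} = \frac{323406}{-14 + \left(\frac{272}{3} + 2 \cdot 4761\right)} = \frac{323406}{-14 + \left(\frac{272}{3} + 9522\right)} = \frac{323406}{-14 + \frac{28838}{3}} = \frac{323406}{\frac{28796}{3}} = 323406 \cdot \frac{3}{28796} = \frac{485109}{14398} \approx 33.693$)
$\frac{1}{30901 + f} = \frac{1}{30901 + \frac{485109}{14398}} = \frac{1}{\frac{445397707}{14398}} = \frac{14398}{445397707}$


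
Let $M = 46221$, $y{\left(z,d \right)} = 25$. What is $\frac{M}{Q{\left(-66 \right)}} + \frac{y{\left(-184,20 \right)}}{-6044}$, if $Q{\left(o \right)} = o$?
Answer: $- \frac{46560229}{66484} \approx -700.32$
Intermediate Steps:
$\frac{M}{Q{\left(-66 \right)}} + \frac{y{\left(-184,20 \right)}}{-6044} = \frac{46221}{-66} + \frac{25}{-6044} = 46221 \left(- \frac{1}{66}\right) + 25 \left(- \frac{1}{6044}\right) = - \frac{15407}{22} - \frac{25}{6044} = - \frac{46560229}{66484}$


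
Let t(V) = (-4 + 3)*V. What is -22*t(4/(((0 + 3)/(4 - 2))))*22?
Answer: 3872/3 ≈ 1290.7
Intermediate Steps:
t(V) = -V
-22*t(4/(((0 + 3)/(4 - 2))))*22 = -(-22)*4/(((0 + 3)/(4 - 2)))*22 = -(-22)*4/((3/2))*22 = -(-22)*4/((3*(1/2)))*22 = -(-22)*4/(3/2)*22 = -(-22)*4*(2/3)*22 = -(-22)*8/3*22 = -22*(-8/3)*22 = (176/3)*22 = 3872/3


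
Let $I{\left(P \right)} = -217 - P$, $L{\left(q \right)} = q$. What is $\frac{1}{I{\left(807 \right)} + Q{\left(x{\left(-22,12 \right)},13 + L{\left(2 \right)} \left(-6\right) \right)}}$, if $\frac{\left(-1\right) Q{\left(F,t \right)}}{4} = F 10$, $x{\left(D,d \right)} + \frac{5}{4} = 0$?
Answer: $- \frac{1}{974} \approx -0.0010267$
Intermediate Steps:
$x{\left(D,d \right)} = - \frac{5}{4}$ ($x{\left(D,d \right)} = - \frac{5}{4} + 0 = - \frac{5}{4}$)
$Q{\left(F,t \right)} = - 40 F$ ($Q{\left(F,t \right)} = - 4 F 10 = - 4 \cdot 10 F = - 40 F$)
$\frac{1}{I{\left(807 \right)} + Q{\left(x{\left(-22,12 \right)},13 + L{\left(2 \right)} \left(-6\right) \right)}} = \frac{1}{\left(-217 - 807\right) - -50} = \frac{1}{\left(-217 - 807\right) + 50} = \frac{1}{-1024 + 50} = \frac{1}{-974} = - \frac{1}{974}$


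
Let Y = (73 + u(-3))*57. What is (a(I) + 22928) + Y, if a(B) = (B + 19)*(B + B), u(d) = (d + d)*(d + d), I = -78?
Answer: 38345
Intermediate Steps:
u(d) = 4*d² (u(d) = (2*d)*(2*d) = 4*d²)
Y = 6213 (Y = (73 + 4*(-3)²)*57 = (73 + 4*9)*57 = (73 + 36)*57 = 109*57 = 6213)
a(B) = 2*B*(19 + B) (a(B) = (19 + B)*(2*B) = 2*B*(19 + B))
(a(I) + 22928) + Y = (2*(-78)*(19 - 78) + 22928) + 6213 = (2*(-78)*(-59) + 22928) + 6213 = (9204 + 22928) + 6213 = 32132 + 6213 = 38345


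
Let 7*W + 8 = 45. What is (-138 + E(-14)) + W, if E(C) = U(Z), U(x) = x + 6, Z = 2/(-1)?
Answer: -901/7 ≈ -128.71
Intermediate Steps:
W = 37/7 (W = -8/7 + (⅐)*45 = -8/7 + 45/7 = 37/7 ≈ 5.2857)
Z = -2 (Z = 2*(-1) = -2)
U(x) = 6 + x
E(C) = 4 (E(C) = 6 - 2 = 4)
(-138 + E(-14)) + W = (-138 + 4) + 37/7 = -134 + 37/7 = -901/7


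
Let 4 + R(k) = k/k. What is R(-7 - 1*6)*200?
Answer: -600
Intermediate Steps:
R(k) = -3 (R(k) = -4 + k/k = -4 + 1 = -3)
R(-7 - 1*6)*200 = -3*200 = -600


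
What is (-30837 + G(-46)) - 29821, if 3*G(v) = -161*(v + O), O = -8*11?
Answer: -160400/3 ≈ -53467.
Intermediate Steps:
O = -88
G(v) = 14168/3 - 161*v/3 (G(v) = (-161*(v - 88))/3 = (-161*(-88 + v))/3 = (14168 - 161*v)/3 = 14168/3 - 161*v/3)
(-30837 + G(-46)) - 29821 = (-30837 + (14168/3 - 161/3*(-46))) - 29821 = (-30837 + (14168/3 + 7406/3)) - 29821 = (-30837 + 21574/3) - 29821 = -70937/3 - 29821 = -160400/3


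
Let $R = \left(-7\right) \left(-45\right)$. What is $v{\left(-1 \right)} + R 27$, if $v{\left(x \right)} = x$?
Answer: $8504$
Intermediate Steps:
$R = 315$
$v{\left(-1 \right)} + R 27 = -1 + 315 \cdot 27 = -1 + 8505 = 8504$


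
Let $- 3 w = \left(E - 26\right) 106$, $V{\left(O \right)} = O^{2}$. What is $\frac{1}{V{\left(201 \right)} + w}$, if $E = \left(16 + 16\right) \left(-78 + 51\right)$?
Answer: $\frac{3}{215543} \approx 1.3918 \cdot 10^{-5}$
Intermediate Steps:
$E = -864$ ($E = 32 \left(-27\right) = -864$)
$w = \frac{94340}{3}$ ($w = - \frac{\left(-864 - 26\right) 106}{3} = - \frac{\left(-890\right) 106}{3} = \left(- \frac{1}{3}\right) \left(-94340\right) = \frac{94340}{3} \approx 31447.0$)
$\frac{1}{V{\left(201 \right)} + w} = \frac{1}{201^{2} + \frac{94340}{3}} = \frac{1}{40401 + \frac{94340}{3}} = \frac{1}{\frac{215543}{3}} = \frac{3}{215543}$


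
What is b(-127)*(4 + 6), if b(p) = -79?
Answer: -790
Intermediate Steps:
b(-127)*(4 + 6) = -79*(4 + 6) = -79*10 = -790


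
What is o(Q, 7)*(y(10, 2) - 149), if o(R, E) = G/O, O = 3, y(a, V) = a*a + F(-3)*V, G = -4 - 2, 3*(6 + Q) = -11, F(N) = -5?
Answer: 118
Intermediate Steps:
Q = -29/3 (Q = -6 + (⅓)*(-11) = -6 - 11/3 = -29/3 ≈ -9.6667)
G = -6
y(a, V) = a² - 5*V (y(a, V) = a*a - 5*V = a² - 5*V)
o(R, E) = -2 (o(R, E) = -6/3 = -6*⅓ = -2)
o(Q, 7)*(y(10, 2) - 149) = -2*((10² - 5*2) - 149) = -2*((100 - 10) - 149) = -2*(90 - 149) = -2*(-59) = 118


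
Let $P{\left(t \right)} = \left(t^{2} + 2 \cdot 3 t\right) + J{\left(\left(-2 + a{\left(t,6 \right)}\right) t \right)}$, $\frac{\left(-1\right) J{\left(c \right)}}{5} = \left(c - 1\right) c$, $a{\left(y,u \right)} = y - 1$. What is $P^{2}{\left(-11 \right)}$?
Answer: $13866240025$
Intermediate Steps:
$a{\left(y,u \right)} = -1 + y$
$J{\left(c \right)} = - 5 c \left(-1 + c\right)$ ($J{\left(c \right)} = - 5 \left(c - 1\right) c = - 5 \left(-1 + c\right) c = - 5 c \left(-1 + c\right)$)
$P{\left(t \right)} = t^{2} + 6 t + 5 t \left(1 - t \left(-3 + t\right)\right) \left(-3 + t\right)$ ($P{\left(t \right)} = \left(t^{2} + 2 \cdot 3 t\right) + 5 \left(-2 + \left(-1 + t\right)\right) t \left(1 - \left(-2 + \left(-1 + t\right)\right) t\right) = \left(t^{2} + 6 t\right) + 5 \left(-3 + t\right) t \left(1 - \left(-3 + t\right) t\right) = \left(t^{2} + 6 t\right) + 5 t \left(-3 + t\right) \left(1 - t \left(-3 + t\right)\right) = \left(t^{2} + 6 t\right) + 5 t \left(1 - t \left(-3 + t\right)\right) \left(-3 + t\right) = t^{2} + 6 t + 5 t \left(1 - t \left(-3 + t\right)\right) \left(-3 + t\right)$)
$P^{2}{\left(-11 \right)} = \left(- 11 \left(6 - 11 - 5 \left(-1 - 11 \left(-3 - 11\right)\right) \left(-3 - 11\right)\right)\right)^{2} = \left(- 11 \left(6 - 11 - 5 \left(-1 - -154\right) \left(-14\right)\right)\right)^{2} = \left(- 11 \left(6 - 11 - 5 \left(-1 + 154\right) \left(-14\right)\right)\right)^{2} = \left(- 11 \left(6 - 11 - 765 \left(-14\right)\right)\right)^{2} = \left(- 11 \left(6 - 11 + 10710\right)\right)^{2} = \left(\left(-11\right) 10705\right)^{2} = \left(-117755\right)^{2} = 13866240025$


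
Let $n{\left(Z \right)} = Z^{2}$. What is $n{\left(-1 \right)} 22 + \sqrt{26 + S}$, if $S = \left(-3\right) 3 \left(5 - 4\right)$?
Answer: $22 + \sqrt{17} \approx 26.123$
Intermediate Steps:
$S = -9$ ($S = - 9 \left(5 - 4\right) = \left(-9\right) 1 = -9$)
$n{\left(-1 \right)} 22 + \sqrt{26 + S} = \left(-1\right)^{2} \cdot 22 + \sqrt{26 - 9} = 1 \cdot 22 + \sqrt{17} = 22 + \sqrt{17}$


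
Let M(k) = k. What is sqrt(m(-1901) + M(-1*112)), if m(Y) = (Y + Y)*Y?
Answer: sqrt(7227490) ≈ 2688.4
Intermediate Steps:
m(Y) = 2*Y**2 (m(Y) = (2*Y)*Y = 2*Y**2)
sqrt(m(-1901) + M(-1*112)) = sqrt(2*(-1901)**2 - 1*112) = sqrt(2*3613801 - 112) = sqrt(7227602 - 112) = sqrt(7227490)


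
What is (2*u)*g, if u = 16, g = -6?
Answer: -192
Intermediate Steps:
(2*u)*g = (2*16)*(-6) = 32*(-6) = -192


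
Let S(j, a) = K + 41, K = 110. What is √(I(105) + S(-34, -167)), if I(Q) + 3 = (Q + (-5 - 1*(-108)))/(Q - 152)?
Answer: 2*√79289/47 ≈ 11.982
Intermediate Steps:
S(j, a) = 151 (S(j, a) = 110 + 41 = 151)
I(Q) = -3 + (103 + Q)/(-152 + Q) (I(Q) = -3 + (Q + (-5 - 1*(-108)))/(Q - 152) = -3 + (Q + (-5 + 108))/(-152 + Q) = -3 + (Q + 103)/(-152 + Q) = -3 + (103 + Q)/(-152 + Q))
√(I(105) + S(-34, -167)) = √((559 - 2*105)/(-152 + 105) + 151) = √((559 - 210)/(-47) + 151) = √(-1/47*349 + 151) = √(-349/47 + 151) = √(6748/47) = 2*√79289/47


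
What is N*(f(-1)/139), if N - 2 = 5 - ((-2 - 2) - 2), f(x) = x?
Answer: -13/139 ≈ -0.093525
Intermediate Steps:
N = 13 (N = 2 + (5 - ((-2 - 2) - 2)) = 2 + (5 - (-4 - 2)) = 2 + (5 - 1*(-6)) = 2 + (5 + 6) = 2 + 11 = 13)
N*(f(-1)/139) = 13*(-1/139) = -13/139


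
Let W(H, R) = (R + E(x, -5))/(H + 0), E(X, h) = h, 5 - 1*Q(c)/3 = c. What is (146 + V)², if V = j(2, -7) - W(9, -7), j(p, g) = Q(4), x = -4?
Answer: 203401/9 ≈ 22600.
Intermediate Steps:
Q(c) = 15 - 3*c
j(p, g) = 3 (j(p, g) = 15 - 3*4 = 15 - 12 = 3)
W(H, R) = (-5 + R)/H (W(H, R) = (R - 5)/(H + 0) = (-5 + R)/H)
V = 13/3 (V = 3 - (-5 - 7)/9 = 3 - (-12)/9 = 3 - 1*(-4/3) = 3 + 4/3 = 13/3 ≈ 4.3333)
(146 + V)² = (146 + 13/3)² = (451/3)² = 203401/9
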